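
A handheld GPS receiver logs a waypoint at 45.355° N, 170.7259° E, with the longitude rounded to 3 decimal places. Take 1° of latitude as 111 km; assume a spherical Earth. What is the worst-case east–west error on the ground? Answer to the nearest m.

39 m

Rounding to 3 decimal places leaves the longitude within ±0.0005° of the true value.
At latitude 45.355° a degree of longitude spans 111000 m × cos 45.355° = 111000 × 0.7027 ≈ 78001 m.
Maximum E–W displacement: 0.0005 × 78001 = 39.0005 m.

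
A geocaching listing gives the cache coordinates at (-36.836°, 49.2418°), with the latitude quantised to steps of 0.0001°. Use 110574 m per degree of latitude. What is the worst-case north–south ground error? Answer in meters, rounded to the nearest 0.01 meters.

5.53 meters

With a 0.0001° grid the true value lies within half a step, ±0.0001°/2 = ±5e-05°, of the stored one.
North–south distance: 5e-05° × 110574 m/° = 5.5287 m.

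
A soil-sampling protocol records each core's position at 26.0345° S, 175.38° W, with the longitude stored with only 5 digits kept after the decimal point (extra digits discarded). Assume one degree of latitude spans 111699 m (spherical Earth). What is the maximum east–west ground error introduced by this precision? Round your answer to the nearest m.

1 m

Truncating at 5 decimal places can drop up to a full unit in the last place, so the longitude may be off by as much as 1e-05°.
Parallels shrink by cos φ, so at 26.0345° a degree of longitude is 111699 × 0.8985 ≈ 100365 m.
Maximum E–W displacement: 1e-05 × 100365 = 1.00365 m.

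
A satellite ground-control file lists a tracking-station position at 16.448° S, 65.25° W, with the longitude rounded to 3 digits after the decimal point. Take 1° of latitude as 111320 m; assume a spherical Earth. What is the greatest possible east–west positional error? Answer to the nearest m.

Rounding to 3 decimal places leaves the longitude within ±0.0005° of the true value.
At latitude 16.448° a degree of longitude spans 111320 m × cos 16.448° = 111320 × 0.9591 ≈ 106764 m.
East–west error: 0.0005° × 106764 m/° ≈ 53.3822 m.

53 m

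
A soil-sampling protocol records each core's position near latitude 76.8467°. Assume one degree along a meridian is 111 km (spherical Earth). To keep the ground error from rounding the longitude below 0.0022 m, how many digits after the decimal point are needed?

At 76.8467° one degree of longitude covers 111000 × cos 76.8467° ≈ 111000 × 0.2276 ≈ 25258.9 m.
Rounding to N decimal places gives at most 0.5 × 10⁻ᴺ degrees of error, i.e. 0.5 × 10⁻ᴺ × 25258.9 m.
Need 0.5 × 25258.9 × 10⁻ᴺ ≤ 0.0022 → 10⁻ᴺ ≤ 1.742e-07, so N ≥ 6.76.
N = 6 would give 0.0126 m (too coarse); N = 7 gives 0.00126 m ≤ 0.0022 m.

7 decimal places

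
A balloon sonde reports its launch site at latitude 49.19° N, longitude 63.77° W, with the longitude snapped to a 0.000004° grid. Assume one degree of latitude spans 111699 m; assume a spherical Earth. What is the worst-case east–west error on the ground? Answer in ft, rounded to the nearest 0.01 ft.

With a 0.000004° grid the true value lies within half a step, ±0.000004°/2 = ±2e-06°, of the stored one.
One degree of longitude at 49.19° is 111699 × cos 49.19° ≈ 111699 × 0.6536 = 73001.2 m.
So at most 2e-06° × 73001.2 ≈ 0.146002 m east–west.
In feet: 0.146002 m ÷ 0.3048 ≈ 0.47901 ft.

0.48 ft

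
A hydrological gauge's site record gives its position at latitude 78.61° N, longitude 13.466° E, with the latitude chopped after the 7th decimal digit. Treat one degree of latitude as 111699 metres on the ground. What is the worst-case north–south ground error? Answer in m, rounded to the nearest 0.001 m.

0.011 m

Truncating at 7 decimal places can drop up to a full unit in the last place, so the latitude may be off by as much as 1e-07°.
So the N–S error is at most 1e-07 × 111699 = 0.0111699 m.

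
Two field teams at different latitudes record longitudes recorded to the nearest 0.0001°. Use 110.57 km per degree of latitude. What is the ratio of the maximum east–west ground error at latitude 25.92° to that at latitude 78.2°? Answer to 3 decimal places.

Rounding to 4 decimal places leaves the longitude within ±5e-05° of the true value.
At 25.92°: 5e-05° × 110570 × cos 25.92° = 5e-05 × 110570 × 0.8994 ≈ 4.9724 m.
At 78.2°: 5e-05° × 110570 × cos 78.2° = 5e-05 × 110570 × 0.2045 ≈ 1.1306 m.
The ratio reduces to cos 25.92° / cos 78.2° = 0.8994/0.2045 ≈ 4.3982.

4.398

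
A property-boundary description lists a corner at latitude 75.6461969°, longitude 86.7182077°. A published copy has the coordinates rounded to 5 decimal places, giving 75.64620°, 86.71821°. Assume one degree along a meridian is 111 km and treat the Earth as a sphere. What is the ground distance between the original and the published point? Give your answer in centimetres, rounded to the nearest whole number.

Δlat = 75.6461969 − 75.64620 = -0.0000031°; Δlon = 86.7182077 − 86.71821 = -0.0000023°.
N–S: -0.0000031° × 111000 m/° = -0.3441 m.
E–W at 75.6462°: -0.0000023° × 111000 × cos 75.6462° = -0.0000023 × 111000 × 0.2479 ≈ -0.0632911 m.
Hypotenuse of the two orthogonal shifts: √(0.3441² + 0.0632911²) = 0.349872 m.
That is 0.349872 m = 34.987 cm.

35 centimetres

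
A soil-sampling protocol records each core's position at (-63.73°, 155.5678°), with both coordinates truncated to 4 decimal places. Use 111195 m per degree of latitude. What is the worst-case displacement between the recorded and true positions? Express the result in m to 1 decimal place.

12.2 m

Truncating at 4 decimal places can drop up to a full unit in the last place, so each coordinate may be off by as much as 0.0001°.
N–S: 0.0001° × 111195 m/° = 11.1195 m.
Longitude error → 0.0001 × 111195 × cos 63.73° = 0.0001 × 111195 × 0.4426 ≈ 4.92151 m.
The two errors are perpendicular, so the maximum displacement is √(11.1195² + 4.92151²) ≈ 12.16 m.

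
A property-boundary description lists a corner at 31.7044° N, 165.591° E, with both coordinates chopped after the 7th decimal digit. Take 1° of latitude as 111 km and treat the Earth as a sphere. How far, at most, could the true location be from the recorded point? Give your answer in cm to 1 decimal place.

1.5 cm

Truncating at 7 decimal places can drop up to a full unit in the last place, so each coordinate may be off by as much as 1e-07°.
North–south component: 1e-07° × 111000 = 0.0111 m.
East–west component at 31.7044°: 1e-07° × 111000 × cos 31.7044° ≈ 1e-07 × 94435.6 ≈ 0.00944356 m.
Combining orthogonally: (0.0111² + 0.00944356²)^½ ≈ 0.0145736 m.
That is 0.0145736 m = 1.4574 cm.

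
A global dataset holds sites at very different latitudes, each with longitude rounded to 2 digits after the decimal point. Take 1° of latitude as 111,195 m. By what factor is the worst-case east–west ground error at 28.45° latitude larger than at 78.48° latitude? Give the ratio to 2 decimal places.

4.40

Rounding to 2 decimal places leaves the longitude within ±0.005° of the true value.
Error at 28.45° = 0.005° × 111195 × cos 28.45° ≈ 555.98 × 0.8792 = 488.83 m.
Error at 78.48° = 0.005° × 111195 × cos 78.48° ≈ 555.98 × 0.1997 = 111.03 m.
The ratio reduces to cos 28.45° / cos 78.48° = 0.8792/0.1997 ≈ 4.4026.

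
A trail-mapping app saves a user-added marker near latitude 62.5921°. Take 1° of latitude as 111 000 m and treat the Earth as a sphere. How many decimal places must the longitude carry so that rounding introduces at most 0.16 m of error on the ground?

6

At 62.5921° one degree of longitude covers 111000 × cos 62.5921° ≈ 111000 × 0.4603 ≈ 51095.8 m.
With N decimal places the half-ulp bound is 0.5·10⁻ᴺ°, or 0.5·10⁻ᴺ × 51095.8 m on the ground.
Need 0.5 × 51095.8 × 10⁻ᴺ ≤ 0.16 → 10⁻ᴺ ≤ 6.263e-06, so N ≥ 5.20.
N = 5 would give 0.255 m (too coarse); N = 6 gives 0.0255 m ≤ 0.16 m.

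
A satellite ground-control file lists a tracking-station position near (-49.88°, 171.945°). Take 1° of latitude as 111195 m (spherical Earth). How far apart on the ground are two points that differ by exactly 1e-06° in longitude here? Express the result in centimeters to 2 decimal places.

7.17 centimeters

At 49.88° a degree of longitude is 111195 × cos 49.88° ≈ 71653 m, so 1e-06° corresponds to 0.071653 m.
That is 0.071653 m = 7.1653 cm.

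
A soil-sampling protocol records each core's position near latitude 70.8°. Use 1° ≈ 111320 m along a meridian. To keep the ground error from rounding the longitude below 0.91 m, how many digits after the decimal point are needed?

5 decimal places

At 70.8° one degree of longitude covers 111320 × cos 70.8° ≈ 111320 × 0.3289 ≈ 36609.4 m.
Rounding to N decimal places gives at most 0.5 × 10⁻ᴺ degrees of error, i.e. 0.5 × 10⁻ᴺ × 36609.4 m.
Need 0.5 × 36609.4 × 10⁻ᴺ ≤ 0.91 → 10⁻ᴺ ≤ 4.971e-05, so N ≥ 4.30.
N = 4 would give 1.83 m (too coarse); N = 5 gives 0.183 m ≤ 0.91 m.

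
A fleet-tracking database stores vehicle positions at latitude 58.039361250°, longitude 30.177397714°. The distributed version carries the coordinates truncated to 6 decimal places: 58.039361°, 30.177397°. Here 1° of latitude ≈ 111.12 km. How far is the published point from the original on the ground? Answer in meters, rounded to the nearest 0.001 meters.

Δlat = 58.039361250 − 58.039361 = +0.000000250°; Δlon = 30.177397714 − 30.177397 = +0.000000714°.
North–south shift: 0.000000250 × 111120 = 0.02778 m.
East–west at this latitude: 0.000000714° × 111120 × cos 58.0394° ≈ 0.000000714 × 58819.9 = 0.0419974 m.
Distance: √(0.02778² + 0.0419974²) ≈ 0.0503538 m.

0.050 meters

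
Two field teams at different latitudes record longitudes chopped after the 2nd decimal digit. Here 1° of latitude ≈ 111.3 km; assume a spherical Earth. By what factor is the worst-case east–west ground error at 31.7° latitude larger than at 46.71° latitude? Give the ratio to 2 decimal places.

Truncating at 2 decimal places can drop up to a full unit in the last place, so the longitude may be off by as much as 0.01°.
Error at 31.7° = 0.01° × 111300 × cos 31.7° ≈ 1113 × 0.8508 = 946.95 m.
At 46.71°: 0.01° × 111300 × cos 46.71° = 0.01 × 111300 × 0.6857 ≈ 763.17 m.
Ratio: 946.95 / 763.17 = cos 31.7° / cos 46.71° ≈ 1.2408.

1.24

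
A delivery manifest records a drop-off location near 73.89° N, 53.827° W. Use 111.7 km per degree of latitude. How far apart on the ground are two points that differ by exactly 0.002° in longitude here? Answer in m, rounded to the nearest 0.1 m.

62.0 m

At 73.89° a degree of longitude is 111700 × cos 73.89° ≈ 30994.8 m, so 0.002° corresponds to 61.9896 m.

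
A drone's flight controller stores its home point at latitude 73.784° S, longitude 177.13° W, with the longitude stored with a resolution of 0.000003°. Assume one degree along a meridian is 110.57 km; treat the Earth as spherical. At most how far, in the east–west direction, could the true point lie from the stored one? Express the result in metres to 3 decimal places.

0.046 metres

With a 0.000003° grid the true value lies within half a step, ±0.000003°/2 = ±1.5e-06°, of the stored one.
Parallels shrink by cos φ, so at 73.784° a degree of longitude is 110570 × 0.2793 ≈ 30877.7 m.
So at most 1.5e-06° × 30877.7 ≈ 0.0463165 m east–west.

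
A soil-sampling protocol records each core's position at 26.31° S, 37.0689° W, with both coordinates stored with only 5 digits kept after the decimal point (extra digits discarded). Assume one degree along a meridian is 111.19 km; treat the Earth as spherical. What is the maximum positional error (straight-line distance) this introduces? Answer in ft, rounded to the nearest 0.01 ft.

Truncating at 5 decimal places can drop up to a full unit in the last place, so each coordinate may be off by as much as 1e-05°.
N–S: 1e-05° × 111190 m/° = 1.1119 m.
Longitude error → 1e-05 × 111190 × cos 26.31° = 1e-05 × 111190 × 0.8964 ≈ 0.996717 m.
Combining orthogonally: (1.1119² + 0.996717²)^½ ≈ 1.49324 m.
Converting: 1.49324 m × 3.2808 ft/m ≈ 4.8991 ft.

4.90 ft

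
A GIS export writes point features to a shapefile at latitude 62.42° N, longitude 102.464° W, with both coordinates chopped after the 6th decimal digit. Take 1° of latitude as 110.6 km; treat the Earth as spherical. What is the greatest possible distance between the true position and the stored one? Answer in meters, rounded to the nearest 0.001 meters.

0.122 meters

Truncating at 6 decimal places can drop up to a full unit in the last place, so each coordinate may be off by as much as 1e-06°.
N–S: 1e-06° × 110600 m/° = 0.1106 m.
Longitude error → 1e-06 × 110600 × cos 62.42° = 1e-06 × 110600 × 0.4630 ≈ 0.0512063 m.
Worst case both components are at the extreme and orthogonal: √(0.1106² + 0.0512063²) ≈ 0.121879 m.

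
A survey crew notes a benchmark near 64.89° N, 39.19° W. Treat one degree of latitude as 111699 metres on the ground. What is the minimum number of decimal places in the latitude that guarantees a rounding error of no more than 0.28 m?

6

One degree of latitude covers 111699 m.
With N decimal places the half-ulp bound is 0.5·10⁻ᴺ°, or 0.5·10⁻ᴺ × 111699 m on the ground.
Need 0.5 × 111699 × 10⁻ᴺ ≤ 0.28 → 10⁻ᴺ ≤ 5.013e-06, so N ≥ 5.30.
At 5 places the error can reach 0.558 m, but 6 places keeps it to 0.0558 m.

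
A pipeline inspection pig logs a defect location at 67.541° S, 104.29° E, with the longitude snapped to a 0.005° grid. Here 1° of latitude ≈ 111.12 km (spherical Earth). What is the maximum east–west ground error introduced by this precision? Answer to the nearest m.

With a 0.005° grid the true value lies within half a step, ±0.005°/2 = ±0.0025°, of the stored one.
Parallels shrink by cos φ, so at 67.541° a degree of longitude is 111120 × 0.3820 ≈ 42450.3 m.
East–west error: 0.0025° × 42450.3 m/° ≈ 106.126 m.

106 m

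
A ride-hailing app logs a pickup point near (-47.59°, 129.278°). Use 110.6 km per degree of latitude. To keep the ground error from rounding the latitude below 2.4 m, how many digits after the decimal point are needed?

One degree of latitude covers 110600 m.
With N decimal places the half-ulp bound is 0.5·10⁻ᴺ°, or 0.5·10⁻ᴺ × 110600 m on the ground.
Need 0.5 × 110600 × 10⁻ᴺ ≤ 2.4 → 10⁻ᴺ ≤ 4.340e-05, so N ≥ 4.36.
At 4 places the error can reach 5.53 m, but 5 places keeps it to 0.553 m.

5 decimal places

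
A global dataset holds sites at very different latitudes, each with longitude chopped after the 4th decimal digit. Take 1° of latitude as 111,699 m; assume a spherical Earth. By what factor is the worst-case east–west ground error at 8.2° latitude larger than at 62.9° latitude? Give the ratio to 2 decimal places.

2.17

Truncating at 4 decimal places can drop up to a full unit in the last place, so the longitude may be off by as much as 0.0001°.
At 8.2°: 0.0001° × 111699 × cos 8.2° = 0.0001 × 111699 × 0.9898 ≈ 11.056 m.
At 62.9°: 0.0001° × 111699 × cos 62.9° = 0.0001 × 111699 × 0.4555 ≈ 5.0884 m.
The ratio reduces to cos 8.2° / cos 62.9° = 0.9898/0.4555 ≈ 2.1727.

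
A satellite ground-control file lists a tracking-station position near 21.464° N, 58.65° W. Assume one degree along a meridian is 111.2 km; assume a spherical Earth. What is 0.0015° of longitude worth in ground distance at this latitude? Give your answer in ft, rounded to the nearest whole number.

509 ft

One degree of longitude here spans 111200 × cos 21.464° = 111200 × 0.9306 ≈ 103488 m; 0.0015° of that is 155.232 m.
Converting: 155.232 m × 3.2808 ft/m ≈ 509.29 ft.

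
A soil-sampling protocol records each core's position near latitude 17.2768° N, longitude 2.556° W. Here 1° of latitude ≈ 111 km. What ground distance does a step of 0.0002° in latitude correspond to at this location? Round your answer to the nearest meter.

22 meters

0.0002° × 111000 m/° = 22.2 m.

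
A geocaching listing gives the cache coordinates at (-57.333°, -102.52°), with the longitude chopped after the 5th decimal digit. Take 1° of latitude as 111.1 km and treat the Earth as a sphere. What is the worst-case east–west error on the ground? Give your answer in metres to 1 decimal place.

Truncating at 5 decimal places can drop up to a full unit in the last place, so the longitude may be off by as much as 1e-05°.
At latitude 57.333° a degree of longitude spans 111100 m × cos 57.333° = 111100 × 0.5398 ≈ 59966.8 m.
Maximum E–W displacement: 1e-05 × 59966.8 = 0.599668 m.

0.6 metres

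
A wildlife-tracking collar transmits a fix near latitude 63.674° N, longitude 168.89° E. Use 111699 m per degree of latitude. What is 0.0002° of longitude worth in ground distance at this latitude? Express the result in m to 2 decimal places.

0.0002° of longitude at 63.674° is 0.0002 × 111699 × cos 63.674° ≈ 0.0002 × 49536 = 9.90721 m.

9.91 m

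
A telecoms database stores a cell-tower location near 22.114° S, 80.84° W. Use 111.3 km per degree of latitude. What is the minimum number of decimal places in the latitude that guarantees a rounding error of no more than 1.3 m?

One degree of latitude covers 111300 m.
Rounding to N decimal places gives at most 0.5 × 10⁻ᴺ degrees of error, i.e. 0.5 × 10⁻ᴺ × 111300 m.
Setting 55650 × 10⁻ᴺ ≤ 1.3 gives 10ᴺ ≥ 4.281e+04, i.e. N ≥ 4.63.
So 5 decimal places suffice (0.556 m); 4 would allow up to 5.57 m.

5 decimal places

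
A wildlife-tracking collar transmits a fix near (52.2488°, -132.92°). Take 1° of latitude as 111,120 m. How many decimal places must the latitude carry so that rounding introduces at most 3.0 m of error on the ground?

5 decimal places

One degree of latitude covers 111120 m.
Rounding to N decimal places gives at most 0.5 × 10⁻ᴺ degrees of error, i.e. 0.5 × 10⁻ᴺ × 111120 m.
Need 0.5 × 111120 × 10⁻ᴺ ≤ 3.0 → 10⁻ᴺ ≤ 5.400e-05, so N ≥ 4.27.
At 4 places the error can reach 5.56 m, but 5 places keeps it to 0.556 m.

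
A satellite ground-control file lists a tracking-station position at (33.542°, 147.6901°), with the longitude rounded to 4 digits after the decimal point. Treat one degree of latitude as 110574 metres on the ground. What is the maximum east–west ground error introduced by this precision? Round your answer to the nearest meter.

5 meters

Rounding to 4 decimal places leaves the longitude within ±5e-05° of the true value.
At latitude 33.542° a degree of longitude spans 110574 m × cos 33.542° = 110574 × 0.8335 ≈ 92161.3 m.
So at most 5e-05° × 92161.3 ≈ 4.60807 m east–west.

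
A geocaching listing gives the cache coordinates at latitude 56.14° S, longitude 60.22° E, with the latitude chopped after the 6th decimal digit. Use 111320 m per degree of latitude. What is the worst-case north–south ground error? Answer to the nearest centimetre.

Truncating at 6 decimal places can drop up to a full unit in the last place, so the latitude may be off by as much as 1e-06°.
Along the meridian that is 1e-06° × 111320 m/° = 0.11132 m.
That is 0.11132 m = 11.132 cm.

11 centimetres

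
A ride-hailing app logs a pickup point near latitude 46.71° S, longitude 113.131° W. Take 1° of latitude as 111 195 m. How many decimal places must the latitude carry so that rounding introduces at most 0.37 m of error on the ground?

6 decimal places

One degree of latitude covers 111195 m.
Rounding to N decimal places gives at most 0.5 × 10⁻ᴺ degrees of error, i.e. 0.5 × 10⁻ᴺ × 111195 m.
Need 0.5 × 111195 × 10⁻ᴺ ≤ 0.37 → 10⁻ᴺ ≤ 6.655e-06, so N ≥ 5.18.
At 5 places the error can reach 0.556 m, but 6 places keeps it to 0.0556 m.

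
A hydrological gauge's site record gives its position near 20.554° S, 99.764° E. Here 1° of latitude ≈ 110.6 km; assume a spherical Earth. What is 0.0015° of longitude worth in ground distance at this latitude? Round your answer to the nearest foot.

At 20.554° a degree of longitude is 110600 × cos 20.554° ≈ 103559 m, so 0.0015° corresponds to 155.339 m.
Converting: 155.339 m × 3.2808 ft/m ≈ 509.64 ft.

510 feet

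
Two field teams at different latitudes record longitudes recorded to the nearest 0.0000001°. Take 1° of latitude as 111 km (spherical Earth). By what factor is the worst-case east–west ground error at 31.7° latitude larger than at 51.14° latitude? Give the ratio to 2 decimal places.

Rounding to 7 decimal places leaves the longitude within ±5e-08° of the true value.
At 31.7°: 5e-08° × 111000 × cos 31.7° = 5e-08 × 111000 × 0.8508 ≈ 0.004722 m.
Error at 51.14° = 5e-08° × 111000 × cos 51.14° ≈ 0.00555 × 0.6274 = 0.0034822 m.
The ratio reduces to cos 31.7° / cos 51.14° = 0.8508/0.6274 ≈ 1.3560.

1.36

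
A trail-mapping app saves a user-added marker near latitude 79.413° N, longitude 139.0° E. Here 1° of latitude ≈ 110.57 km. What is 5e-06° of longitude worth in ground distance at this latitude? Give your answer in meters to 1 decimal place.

0.1 meters

5e-06° of longitude at 79.413° is 5e-06 × 110570 × cos 79.413° ≈ 5e-06 × 20314.8 = 0.101574 m.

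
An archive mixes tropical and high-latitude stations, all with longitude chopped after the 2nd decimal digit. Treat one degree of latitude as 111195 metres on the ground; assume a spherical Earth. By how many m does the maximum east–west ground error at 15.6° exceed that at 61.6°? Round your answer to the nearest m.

Truncating at 2 decimal places can drop up to a full unit in the last place, so the longitude may be off by as much as 0.01°.
At 15.6°: 0.01° × 111195 × cos 15.6° = 0.01 × 111195 × 0.9632 ≈ 1071 m.
At 61.6°: 0.01° × 111195 × cos 61.6° = 0.01 × 111195 × 0.4756 ≈ 528.87 m.
Difference: 1071 − 528.87 = 542.12 m.

542 m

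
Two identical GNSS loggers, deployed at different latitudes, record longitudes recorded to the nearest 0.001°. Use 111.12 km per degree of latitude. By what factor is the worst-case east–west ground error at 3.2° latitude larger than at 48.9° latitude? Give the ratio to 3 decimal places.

1.519

Rounding to 3 decimal places leaves the longitude within ±0.0005° of the true value.
At 3.2°: 0.0005° × 111120 × cos 3.2° = 0.0005 × 111120 × 0.9984 ≈ 55.473 m.
Error at 48.9° = 0.0005° × 111120 × cos 48.9° ≈ 55.56 × 0.6574 = 36.524 m.
The ratio reduces to cos 3.2° / cos 48.9° = 0.9984/0.6574 ≈ 1.5188.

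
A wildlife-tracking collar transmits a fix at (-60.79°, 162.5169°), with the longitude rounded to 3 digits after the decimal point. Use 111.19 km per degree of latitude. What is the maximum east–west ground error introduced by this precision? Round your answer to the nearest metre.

27 metres

Rounding to 3 decimal places leaves the longitude within ±0.0005° of the true value.
One degree of longitude at 60.79° is 111190 × cos 60.79° ≈ 111190 × 0.4880 = 54262.1 m.
Maximum E–W displacement: 0.0005 × 54262.1 = 27.131 m.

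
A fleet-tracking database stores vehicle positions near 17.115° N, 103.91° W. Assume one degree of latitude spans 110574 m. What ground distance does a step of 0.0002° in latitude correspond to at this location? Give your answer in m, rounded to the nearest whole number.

Along a meridian 0.0002° is 0.0002 × 110574 = 22.1148 m.

22 m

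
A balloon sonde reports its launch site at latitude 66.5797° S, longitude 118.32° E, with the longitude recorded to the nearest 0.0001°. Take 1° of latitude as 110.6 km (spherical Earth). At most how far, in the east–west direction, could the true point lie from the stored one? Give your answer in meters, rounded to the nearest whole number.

Rounding to 4 decimal places leaves the longitude within ±5e-05° of the true value.
At latitude 66.5797° a degree of longitude spans 110600 m × cos 66.5797° = 110600 × 0.3975 ≈ 43960.5 m.
Maximum E–W displacement: 5e-05 × 43960.5 = 2.19803 m.

2 meters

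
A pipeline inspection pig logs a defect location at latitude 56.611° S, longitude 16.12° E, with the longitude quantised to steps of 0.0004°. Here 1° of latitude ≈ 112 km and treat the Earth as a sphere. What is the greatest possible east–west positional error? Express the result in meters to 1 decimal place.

With a 0.0004° grid the true value lies within half a step, ±0.0004°/2 = ±0.0002°, of the stored one.
Parallels shrink by cos φ, so at 56.611° a degree of longitude is 112000 × 0.5503 ≈ 61635.9 m.
So at most 0.0002° × 61635.9 ≈ 12.3272 m east–west.

12.3 meters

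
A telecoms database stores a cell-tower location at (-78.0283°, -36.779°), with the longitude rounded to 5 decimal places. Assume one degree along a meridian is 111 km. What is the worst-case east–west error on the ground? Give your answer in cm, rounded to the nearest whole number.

Rounding to 5 decimal places leaves the longitude within ±5e-06° of the true value.
One degree of longitude at 78.0283° is 111000 × cos 78.0283° ≈ 111000 × 0.2074 = 23024.6 m.
Maximum E–W displacement: 5e-06 × 23024.6 = 0.115123 m.
That is 0.115123 m = 11.512 cm.

12 cm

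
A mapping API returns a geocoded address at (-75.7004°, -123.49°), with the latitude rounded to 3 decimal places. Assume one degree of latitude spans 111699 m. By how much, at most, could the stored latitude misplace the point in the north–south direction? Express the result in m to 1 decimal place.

Rounding to 3 decimal places leaves the latitude within ±0.0005° of the true value.
North–south distance: 0.0005° × 111699 m/° = 55.8495 m.

55.8 m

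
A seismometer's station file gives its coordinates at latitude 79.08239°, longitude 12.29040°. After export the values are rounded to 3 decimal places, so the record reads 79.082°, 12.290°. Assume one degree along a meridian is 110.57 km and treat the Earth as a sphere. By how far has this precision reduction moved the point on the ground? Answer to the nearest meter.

Δlat = 79.08239 − 79.082 = +0.00039°; Δlon = 12.29040 − 12.290 = +0.00040°.
North–south shift: 0.00039 × 110570 = 43.1223 m.
East–west at this latitude: 0.00040° × 110570 × cos 79.082° ≈ 0.00040 × 20942.4 = 8.37696 m.
Hypotenuse of the two orthogonal shifts: √(43.1223² + 8.37696²) = 43.9284 m.

44 meters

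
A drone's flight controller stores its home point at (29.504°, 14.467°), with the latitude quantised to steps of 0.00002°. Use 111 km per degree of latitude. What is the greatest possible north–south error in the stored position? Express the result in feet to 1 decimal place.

With a 0.00002° grid the true value lies within half a step, ±0.00002°/2 = ±1e-05°, of the stored one.
North–south distance: 1e-05° × 111000 m/° = 1.11 m.
In feet: 1.11 m ÷ 0.3048 ≈ 3.6417 ft.

3.6 feet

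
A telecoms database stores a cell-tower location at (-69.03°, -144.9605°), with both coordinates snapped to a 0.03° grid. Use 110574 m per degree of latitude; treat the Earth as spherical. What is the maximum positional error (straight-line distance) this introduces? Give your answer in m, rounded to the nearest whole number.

With a 0.03° grid the true value lies within half a step, ±0.03°/2 = ±0.015°, of the stored one.
North–south component: 0.015° × 110574 = 1658.61 m.
East–west component at 69.03°: 0.015° × 110574 × cos 69.03° ≈ 0.015 × 39572.1 ≈ 593.582 m.
Worst case both components are at the extreme and orthogonal: √(1658.61² + 593.582²) ≈ 1761.63 m.

1762 m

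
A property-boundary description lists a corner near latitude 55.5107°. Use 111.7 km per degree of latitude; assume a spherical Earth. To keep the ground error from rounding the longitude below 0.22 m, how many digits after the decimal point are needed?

At 55.5107° one degree of longitude covers 111700 × cos 55.5107° ≈ 111700 × 0.5663 ≈ 63250.4 m.
Rounding to N decimal places gives at most 0.5 × 10⁻ᴺ degrees of error, i.e. 0.5 × 10⁻ᴺ × 63250.4 m.
Need 0.5 × 63250.4 × 10⁻ᴺ ≤ 0.22 → 10⁻ᴺ ≤ 6.956e-06, so N ≥ 5.16.
At 5 places the error can reach 0.316 m, but 6 places keeps it to 0.0316 m.

6 decimal places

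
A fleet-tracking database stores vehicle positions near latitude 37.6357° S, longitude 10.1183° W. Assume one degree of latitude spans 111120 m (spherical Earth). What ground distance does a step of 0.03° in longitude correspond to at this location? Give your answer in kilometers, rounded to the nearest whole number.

3 kilometers

One degree of longitude here spans 111120 × cos 37.6357° = 111120 × 0.7919 ≈ 87997 m; 0.03° of that is 2639.91 m.
That is 2639.91 m = 2.6399 km.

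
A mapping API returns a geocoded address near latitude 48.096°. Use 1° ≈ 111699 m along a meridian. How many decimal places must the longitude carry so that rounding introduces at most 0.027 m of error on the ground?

7

At 48.096° one degree of longitude covers 111699 × cos 48.096° ≈ 111699 × 0.6679 ≈ 74602 m.
Rounding to N decimal places gives at most 0.5 × 10⁻ᴺ degrees of error, i.e. 0.5 × 10⁻ᴺ × 74602 m.
Setting 37301 × 10⁻ᴺ ≤ 0.027 gives 10ᴺ ≥ 1.382e+06, i.e. N ≥ 6.14.
So 7 decimal places suffice (0.00373 m); 6 would allow up to 0.0373 m.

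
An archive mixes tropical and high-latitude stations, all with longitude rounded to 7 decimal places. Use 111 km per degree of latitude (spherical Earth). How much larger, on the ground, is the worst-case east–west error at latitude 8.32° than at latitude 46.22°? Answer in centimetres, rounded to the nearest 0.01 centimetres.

Rounding to 7 decimal places leaves the longitude within ±5e-08° of the true value.
Error at 8.32° = 5e-08° × 111000 × cos 8.32° ≈ 0.00555 × 0.9895 = 0.0054916 m.
Error at 46.22° = 5e-08° × 111000 × cos 46.22° ≈ 0.00555 × 0.6919 = 0.00384 m.
Difference: 0.0054916 − 0.00384 = 0.0016516 m.
That is 0.00165159 m = 0.16516 cm.

0.17 centimetres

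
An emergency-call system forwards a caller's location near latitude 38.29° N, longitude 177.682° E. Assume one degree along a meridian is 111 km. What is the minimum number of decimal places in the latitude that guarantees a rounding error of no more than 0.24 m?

6 decimal places

One degree of latitude covers 111000 m.
N decimal places → at most half a unit in the last place, 0.5 × 10⁻ᴺ° = 111000/2 × 10⁻ᴺ m.
Need 0.5 × 111000 × 10⁻ᴺ ≤ 0.24 → 10⁻ᴺ ≤ 4.324e-06, so N ≥ 5.36.
N = 5 would give 0.555 m (too coarse); N = 6 gives 0.0555 m ≤ 0.24 m.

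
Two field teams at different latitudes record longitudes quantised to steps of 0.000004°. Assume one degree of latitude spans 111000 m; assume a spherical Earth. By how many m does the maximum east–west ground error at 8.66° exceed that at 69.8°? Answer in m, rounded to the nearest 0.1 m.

With a 0.000004° grid the true value lies within half a step, ±0.000004°/2 = ±2e-06°, of the stored one.
Error at 8.66° = 2e-06° × 111000 × cos 8.66° ≈ 0.222 × 0.9886 = 0.21947 m.
Error at 69.8° = 2e-06° × 111000 × cos 69.8° ≈ 0.222 × 0.3453 = 0.076656 m.
Difference: 0.21947 − 0.076656 = 0.14281 m.

0.1 m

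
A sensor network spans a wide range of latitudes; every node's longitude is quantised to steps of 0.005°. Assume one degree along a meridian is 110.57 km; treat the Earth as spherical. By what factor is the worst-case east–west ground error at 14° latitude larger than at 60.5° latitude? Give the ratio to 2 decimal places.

1.97

With a 0.005° grid the true value lies within half a step, ±0.005°/2 = ±0.0025°, of the stored one.
Error at 14° = 0.0025° × 110570 × cos 14° ≈ 276.43 × 0.9703 = 268.21 m.
At 60.5°: 0.0025° × 110570 × cos 60.5° = 0.0025 × 110570 × 0.4924 ≈ 136.12 m.
Ratio: 268.21 / 136.12 = cos 14° / cos 60.5° ≈ 1.9704.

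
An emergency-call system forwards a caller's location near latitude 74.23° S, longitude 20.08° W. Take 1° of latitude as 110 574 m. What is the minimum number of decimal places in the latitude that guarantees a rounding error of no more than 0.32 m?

6 decimal places

One degree of latitude covers 110574 m.
Rounding to N decimal places gives at most 0.5 × 10⁻ᴺ degrees of error, i.e. 0.5 × 10⁻ᴺ × 110574 m.
Setting 55287 × 10⁻ᴺ ≤ 0.32 gives 10ᴺ ≥ 1.728e+05, i.e. N ≥ 5.24.
N = 5 would give 0.553 m (too coarse); N = 6 gives 0.0553 m ≤ 0.32 m.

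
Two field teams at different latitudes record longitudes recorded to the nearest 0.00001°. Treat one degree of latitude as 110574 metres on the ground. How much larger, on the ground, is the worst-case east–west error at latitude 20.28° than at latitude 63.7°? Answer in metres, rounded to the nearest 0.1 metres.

0.3 metres

Rounding to 5 decimal places leaves the longitude within ±5e-06° of the true value.
At 20.28°: 5e-06° × 110574 × cos 20.28° = 5e-06 × 110574 × 0.9380 ≈ 0.5186 m.
Error at 63.7° = 5e-06° × 110574 × cos 63.7° ≈ 0.55287 × 0.4431 = 0.24496 m.
Difference: 0.5186 − 0.24496 = 0.27364 m.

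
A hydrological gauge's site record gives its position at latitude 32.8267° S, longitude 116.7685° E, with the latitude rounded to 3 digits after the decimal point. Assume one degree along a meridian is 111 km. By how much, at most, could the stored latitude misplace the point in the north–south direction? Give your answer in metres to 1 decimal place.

Rounding to 3 decimal places leaves the latitude within ±0.0005° of the true value.
Along the meridian that is 0.0005° × 111000 m/° = 55.5 m.

55.5 metres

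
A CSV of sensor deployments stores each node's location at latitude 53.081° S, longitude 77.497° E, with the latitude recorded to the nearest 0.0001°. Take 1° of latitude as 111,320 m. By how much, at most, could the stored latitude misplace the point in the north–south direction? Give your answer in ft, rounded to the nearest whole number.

Rounding to 4 decimal places leaves the latitude within ±5e-05° of the true value.
North–south distance: 5e-05° × 111320 m/° = 5.566 m.
Converting: 5.566 m × 3.2808 ft/m ≈ 18.261 ft.

18 ft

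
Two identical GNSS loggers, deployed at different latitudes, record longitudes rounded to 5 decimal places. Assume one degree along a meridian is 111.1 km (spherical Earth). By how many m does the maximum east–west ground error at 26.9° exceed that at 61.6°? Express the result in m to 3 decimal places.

0.231 m

Rounding to 5 decimal places leaves the longitude within ±5e-06° of the true value.
At 26.9°: 5e-06° × 111100 × cos 26.9° = 5e-06 × 111100 × 0.8918 ≈ 0.49539 m.
Error at 61.6° = 5e-06° × 111100 × cos 61.6° ≈ 0.5555 × 0.4756 = 0.26421 m.
Difference: 0.49539 − 0.26421 = 0.23118 m.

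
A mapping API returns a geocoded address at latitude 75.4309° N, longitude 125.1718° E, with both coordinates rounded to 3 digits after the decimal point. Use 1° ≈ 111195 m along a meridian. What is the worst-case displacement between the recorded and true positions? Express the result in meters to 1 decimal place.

Rounding to 3 decimal places leaves each coordinate within ±0.0005° of the true value.
North–south component: 0.0005° × 111195 = 55.5975 m.
E–W at 75.4309°: 0.0005° × 111195 × cos 75.4309° = 0.0005 × 111195 × 0.2515 ≈ 13.9854 m.
Worst case both components are at the extreme and orthogonal: √(55.5975² + 13.9854²) ≈ 57.3295 m.

57.3 meters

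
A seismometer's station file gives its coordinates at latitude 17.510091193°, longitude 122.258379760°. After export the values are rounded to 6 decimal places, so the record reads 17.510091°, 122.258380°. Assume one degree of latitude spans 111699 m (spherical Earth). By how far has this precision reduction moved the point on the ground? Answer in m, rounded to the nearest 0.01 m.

0.03 m

Δlat = 17.510091193 − 17.510091 = +0.000000193°; Δlon = 122.258379760 − 122.258380 = -0.000000240°.
North–south shift: 0.000000193 × 111699 = 0.0215579 m.
East–west at this latitude: -0.000000240° × 111699 × cos 17.5101° ≈ -0.000000240 × 106523 = -0.0255656 m.
Distance: √(0.0215579² + 0.0255656²) ≈ 0.0334416 m.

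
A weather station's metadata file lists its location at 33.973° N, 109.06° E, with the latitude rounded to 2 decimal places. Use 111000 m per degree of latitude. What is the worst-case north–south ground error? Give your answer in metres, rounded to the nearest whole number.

555 metres

Rounding to 2 decimal places leaves the latitude within ±0.005° of the true value.
So the N–S error is at most 0.005 × 111000 = 555 m.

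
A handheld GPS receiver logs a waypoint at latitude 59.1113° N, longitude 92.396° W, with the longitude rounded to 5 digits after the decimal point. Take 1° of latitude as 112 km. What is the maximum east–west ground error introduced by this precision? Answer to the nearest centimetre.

Rounding to 5 decimal places leaves the longitude within ±5e-06° of the true value.
One degree of longitude at 59.1113° is 112000 × cos 59.1113° ≈ 112000 × 0.5134 = 57497.7 m.
Maximum E–W displacement: 5e-06 × 57497.7 = 0.287488 m.
That is 0.287488 m = 28.749 cm.

29 centimetres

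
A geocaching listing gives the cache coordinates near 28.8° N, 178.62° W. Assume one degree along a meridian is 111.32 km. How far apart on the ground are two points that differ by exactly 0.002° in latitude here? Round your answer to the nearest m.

223 m

Along a meridian 0.002° is 0.002 × 111320 = 222.64 m.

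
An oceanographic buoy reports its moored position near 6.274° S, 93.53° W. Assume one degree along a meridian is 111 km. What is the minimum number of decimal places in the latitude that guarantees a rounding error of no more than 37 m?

4

One degree of latitude covers 111000 m.
N decimal places → at most half a unit in the last place, 0.5 × 10⁻ᴺ° = 111000/2 × 10⁻ᴺ m.
Setting 55500 × 10⁻ᴺ ≤ 37 gives 10ᴺ ≥ 1500, i.e. N ≥ 3.18.
At 3 places the error can reach 55.5 m, but 4 places keeps it to 5.55 m.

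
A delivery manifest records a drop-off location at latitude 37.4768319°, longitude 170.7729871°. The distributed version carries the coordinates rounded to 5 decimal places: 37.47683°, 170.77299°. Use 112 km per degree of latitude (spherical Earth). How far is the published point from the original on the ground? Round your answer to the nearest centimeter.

The latitude changed by +0.0000019° and the longitude by -0.0000029°.
North–south shift: 0.0000019 × 112000 = 0.2128 m.
East–west at this latitude: -0.0000029° × 112000 × cos 37.4768° ≈ -0.0000029 × 88883.1 = -0.257761 m.
Combined displacement = (0.2128² + 0.257761²)^½ ≈ 0.334252 m.
That is 0.334252 m = 33.425 cm.

33 centimeters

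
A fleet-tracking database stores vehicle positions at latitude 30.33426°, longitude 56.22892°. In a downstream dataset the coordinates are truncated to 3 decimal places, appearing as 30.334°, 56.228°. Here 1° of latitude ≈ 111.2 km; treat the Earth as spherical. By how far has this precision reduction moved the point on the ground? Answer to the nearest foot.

Δlat = 30.33426 − 30.334 = +0.00026°; Δlon = 56.22892 − 56.228 = +0.00092°.
North–south shift: 0.00026 × 111200 = 28.912 m.
E–W at 30.334°: 0.00092° × 111200 × cos 30.334° = 0.00092 × 111200 × 0.8631 ≈ 88.2982 m.
Combined displacement = (28.912² + 88.2982²)^½ ≈ 92.9111 m.
In feet: 92.9111 m ÷ 0.3048 ≈ 304.83 ft.

305 feet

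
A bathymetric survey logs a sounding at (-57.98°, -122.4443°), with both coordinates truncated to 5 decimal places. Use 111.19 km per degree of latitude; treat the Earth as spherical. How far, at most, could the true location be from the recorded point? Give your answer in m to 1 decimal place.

1.3 m

Truncating at 5 decimal places can drop up to a full unit in the last place, so each coordinate may be off by as much as 1e-05°.
North–south component: 1e-05° × 111190 = 1.1119 m.
Longitude error → 1e-05 × 111190 × cos 57.98° = 1e-05 × 111190 × 0.5302 ≈ 0.589546 m.
The two errors are perpendicular, so the maximum displacement is √(1.1119² + 0.589546²) ≈ 1.25853 m.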